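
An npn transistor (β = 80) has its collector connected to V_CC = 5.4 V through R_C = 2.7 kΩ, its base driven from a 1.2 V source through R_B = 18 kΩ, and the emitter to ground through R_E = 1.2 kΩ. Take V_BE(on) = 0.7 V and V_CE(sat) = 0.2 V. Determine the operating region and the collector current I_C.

Assume active. Base-emitter loop: I_B = (V_BB − V_BE)/(R_B + (β+1)R_E) = (1.2 − 0.7)/(18 + 81×1.2) = 0.00434 mA.
I_C = β·I_B = 80×0.00434 = 0.347 mA.
V_CE = V_CC − I_C·R_C − I_E·R_E = 5.4 − 0.347×2.7 − 0.352×1.2 = 4.04 V > V_CE(sat), so the active-region assumption holds.

active; I_C ≈ 0.35 mA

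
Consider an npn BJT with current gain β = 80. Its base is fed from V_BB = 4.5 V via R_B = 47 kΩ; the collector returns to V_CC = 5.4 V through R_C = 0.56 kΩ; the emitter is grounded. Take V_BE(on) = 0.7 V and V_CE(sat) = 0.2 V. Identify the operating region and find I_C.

active; I_C ≈ 6.5 mA

Assume active. Base-emitter loop: I_B = (V_BB − V_BE)/R_B = (4.5 − 0.7)/47 = 0.0809 mA.
I_C = β·I_B = 80×0.0809 = 6.47 mA.
V_CE = V_CC − I_C·R_C = 5.4 − 6.47×0.56 = 1.78 V > V_CE(sat), so the active-region assumption holds.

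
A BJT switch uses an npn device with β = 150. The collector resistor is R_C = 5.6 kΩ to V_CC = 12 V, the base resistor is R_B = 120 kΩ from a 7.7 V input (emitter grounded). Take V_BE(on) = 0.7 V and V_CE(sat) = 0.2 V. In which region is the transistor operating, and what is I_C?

Assume active: I_B = (7.7 − 0.7)/120 = 0.0583 mA, giving I_C = β·I_B = 8.75 mA.
But then V_CE = 12 − 8.75×5.6 = -37 V < V_CE(sat) = 0.2 V — impossible in the active region.
So the transistor is saturated. With V_CE = 0.2 V, I_C = (V_CC − 0.2)/R_C = 11.8/5.6 = 2.11 mA.
Check: β·I_B = 8.75 mA > I_C = 2.11 mA, confirming saturation.

saturation; I_C ≈ 2.1 mA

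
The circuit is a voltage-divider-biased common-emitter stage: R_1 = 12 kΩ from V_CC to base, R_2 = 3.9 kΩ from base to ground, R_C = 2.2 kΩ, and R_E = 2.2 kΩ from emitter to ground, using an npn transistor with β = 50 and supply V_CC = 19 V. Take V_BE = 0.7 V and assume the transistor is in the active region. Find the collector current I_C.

Thevenize the base divider: V_Th = V_CC·R_2/(R_1+R_2) = 19×3.9/15.9 = 4.66 V, R_Th = R_1‖R_2 = 2.94 kΩ.
Base-emitter loop: V_Th = I_B·R_Th + V_BE + (β+1)I_B·R_E, so I_B = (4.66 − 0.7) / (2.94 + 51×2.2) = 0.0344 mA.
I_C = β·I_B = 50×0.0344 = 1.72 mA, and I_E = (β+1)I_B = 1.75 mA.
V_CE = V_CC − I_C·R_C − I_E·R_E = 19 − 1.72×2.2 − 1.75×2.2 = 11.4 V.
V_CE = 11.4 V > 0.2 V confirms active-region operation.

I_C ≈ 1.7 mA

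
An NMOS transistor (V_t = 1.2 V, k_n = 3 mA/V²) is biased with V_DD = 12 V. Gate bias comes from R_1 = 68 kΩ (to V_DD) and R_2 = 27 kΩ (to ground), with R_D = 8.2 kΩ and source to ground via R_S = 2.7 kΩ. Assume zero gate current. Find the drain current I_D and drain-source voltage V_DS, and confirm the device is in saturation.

I_D ≈ 0.59 mA, V_DS ≈ 5.6 V

V_G = V_DD·R_2/(R_1+R_2) = 12×27/95 = 3.41 V.
Assume saturation: I_D = (k_n/2)(V_GS − V_t)² with V_GS = V_G − I_D·R_S = 3.41 − 2.7·I_D.
Substituting gives 10.9·I_D² − 18.9·I_D + 7.33 = 0, with roots I_D = 0.587 or 1.14 mA.
The root I_D = 1.14 mA gives V_GS = 0.328 V ≤ V_t, so take I_D = 0.587 mA.
Then V_GS = 1.83 V and V_DS = V_DD − I_D(R_D+R_S) = 12 − 0.587×10.9 = 5.6 V.
Saturation requires V_DS ≥ V_GS − V_t = 0.626 V; 5.6 ≥ 0.626 ✓.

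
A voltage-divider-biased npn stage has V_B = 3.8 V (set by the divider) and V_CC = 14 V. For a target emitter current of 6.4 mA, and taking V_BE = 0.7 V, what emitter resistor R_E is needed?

V_E = V_B − V_BE = 3.8 − 0.7 = 3.1 V.
R_E = V_E / I_E = 3.1 / 6.4 = 0.484 kΩ.

R_E ≈ 0.48 kΩ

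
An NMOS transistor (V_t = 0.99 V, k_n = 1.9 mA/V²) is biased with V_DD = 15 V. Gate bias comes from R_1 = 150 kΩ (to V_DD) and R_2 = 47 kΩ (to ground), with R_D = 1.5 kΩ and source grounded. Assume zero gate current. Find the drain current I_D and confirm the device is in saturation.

V_G = V_DD·R_2/(R_1+R_2) = 15×47/197 = 3.58 V. With the source grounded, V_GS = V_G = 3.58 V.
Assume saturation: I_D = (k_n/2)(V_GS − V_t)² = (1.9/2)×(3.58 − 0.99)² = 0.95×2.59² = 6.37 mA.
V_DS = V_DD − I_D·R_D = 15 − 6.37×1.5 = 5.45 V.
Saturation requires V_DS ≥ V_GS − V_t = 2.59 V; 5.45 ≥ 2.59 ✓.

I_D ≈ 6.4 mA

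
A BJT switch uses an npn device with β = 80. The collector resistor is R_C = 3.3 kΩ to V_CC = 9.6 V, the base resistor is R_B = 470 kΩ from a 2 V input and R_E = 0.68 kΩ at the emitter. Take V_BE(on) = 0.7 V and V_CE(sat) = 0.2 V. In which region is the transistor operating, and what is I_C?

active; I_C ≈ 0.2 mA

Assume active. Base-emitter loop: I_B = (V_BB − V_BE)/(R_B + (β+1)R_E) = (2 − 0.7)/(470 + 81×0.68) = 0.00248 mA.
I_C = β·I_B = 80×0.00248 = 0.198 mA.
V_CE = V_CC − I_C·R_C − I_E·R_E = 9.6 − 0.198×3.3 − 0.201×0.68 = 8.81 V > V_CE(sat), so the active-region assumption holds.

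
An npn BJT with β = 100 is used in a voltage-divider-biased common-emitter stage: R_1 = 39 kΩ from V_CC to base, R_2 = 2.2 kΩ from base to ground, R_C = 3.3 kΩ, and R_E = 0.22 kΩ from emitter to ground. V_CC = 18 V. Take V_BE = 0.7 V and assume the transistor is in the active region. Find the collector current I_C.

I_C ≈ 1.1 mA

Thevenize the base divider: V_Th = V_CC·R_2/(R_1+R_2) = 18×2.2/41.2 = 0.961 V, R_Th = R_1‖R_2 = 2.08 kΩ.
Base-emitter loop: V_Th = I_B·R_Th + V_BE + (β+1)I_B·R_E, so I_B = (0.961 − 0.7) / (2.08 + 101×0.22) = 0.0107 mA.
I_C = β·I_B = 100×0.0107 = 1.07 mA, and I_E = (β+1)I_B = 1.09 mA.
V_CE = V_CC − I_C·R_C − I_E·R_E = 18 − 1.07×3.3 − 1.09×0.22 = 14.2 V.
V_CE = 14.2 V > 0.2 V confirms active-region operation.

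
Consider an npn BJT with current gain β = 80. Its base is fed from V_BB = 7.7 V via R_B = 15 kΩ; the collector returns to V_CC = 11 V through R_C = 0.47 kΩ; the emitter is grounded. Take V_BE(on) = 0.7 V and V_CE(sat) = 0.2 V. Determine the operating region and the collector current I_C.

Assume active: I_B = (7.7 − 0.7)/15 = 0.467 mA, giving I_C = β·I_B = 37.3 mA.
But then V_CE = 11 − 37.3×0.47 = -6.55 V < V_CE(sat) = 0.2 V — impossible in the active region.
So the transistor is saturated. With V_CE = 0.2 V, I_C = (V_CC − 0.2)/R_C = 10.8/0.47 = 23 mA.
Check: β·I_B = 37.3 mA > I_C = 23 mA, confirming saturation.

saturation; I_C ≈ 23 mA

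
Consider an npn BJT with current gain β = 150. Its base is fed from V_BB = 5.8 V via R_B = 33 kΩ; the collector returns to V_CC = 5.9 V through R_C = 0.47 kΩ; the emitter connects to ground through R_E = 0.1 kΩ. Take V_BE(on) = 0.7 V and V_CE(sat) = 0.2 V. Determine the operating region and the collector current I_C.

saturation; I_C ≈ 10 mA

Assume active: I_B = (5.8 − 0.7)/(33 + 151×0.1) = 0.106 mA, I_C = β·I_B = 15.9 mA.
Then V_CE = 5.9 − 15.9×0.47 − 16×0.1 = -3.18 V < 0.2 V — the active assumption fails.
Re-solve with V_CE = 0.2 V. KCL at the emitter: V_E/R_E = (V_BB−0.7−V_E)/R_B + (V_CC−0.2−V_E)/R_C, giving V_E = 1.01 V.
I_C = (V_CC − 0.2 − V_E)/R_C = (5.7 − 1.01)/0.47 = 9.98 mA.
Check: I_B = (5.1 − 1.01)/33 = 0.124 mA, and β·I_B = 18.6 mA > I_C, confirming saturation.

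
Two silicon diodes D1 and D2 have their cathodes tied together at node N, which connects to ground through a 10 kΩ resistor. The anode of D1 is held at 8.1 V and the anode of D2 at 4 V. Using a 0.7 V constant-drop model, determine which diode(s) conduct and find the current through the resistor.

Assume both conduct. Then node N would need to be at both 8.1−0.7 = 7.4 V and 4−0.7 = 3.3 V, which is impossible.
Assume only D1 conducts: V_N = 8.1 − 0.7 = 7.4 V, so I_R = 7.4/10 = 0.74 mA.
Check D2: its anode-to-cathode voltage is 4 − 7.4 = -3.4 V < 0.7 V, so it is off. The assumption is consistent.

Only D1 conducts; I_R ≈ 0.74 mA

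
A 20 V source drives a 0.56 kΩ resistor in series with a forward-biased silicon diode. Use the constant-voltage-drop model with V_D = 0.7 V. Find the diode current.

I ≈ 34 mA

KVL around the loop: 20 = V_D + I·R = 0.7 + I × 0.56 kΩ.
So I = (20 − 0.7) / 0.56 kΩ = 19.3 / 0.56 = 34.5 mA.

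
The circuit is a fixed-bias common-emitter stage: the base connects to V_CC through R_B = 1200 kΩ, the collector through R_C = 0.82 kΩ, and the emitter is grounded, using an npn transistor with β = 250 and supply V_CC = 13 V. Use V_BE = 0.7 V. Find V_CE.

Base loop: V_CC = I_B·R_B + V_BE, so I_B = (13 − 0.7)/1200 kΩ = 0.0103 mA.
In the active region I_C = β·I_B = 250 × 0.0103 = 2.56 mA.
Collector loop: V_CE = V_CC − I_C·R_C = 13 − 2.56×0.82 = 10.9 V.
Since V_CE = 10.9 V > V_CE(sat) ≈ 0.2 V, the transistor is in the active region as assumed.

V_CE ≈ 11 V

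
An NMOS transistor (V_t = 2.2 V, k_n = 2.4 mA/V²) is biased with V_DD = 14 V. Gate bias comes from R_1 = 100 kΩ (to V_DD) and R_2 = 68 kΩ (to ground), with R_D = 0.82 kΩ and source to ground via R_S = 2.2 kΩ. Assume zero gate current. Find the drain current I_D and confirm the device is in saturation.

I_D ≈ 1.1 mA

V_G = V_DD·R_2/(R_1+R_2) = 14×68/168 = 5.67 V.
Assume saturation: I_D = (k_n/2)(V_GS − V_t)² with V_GS = V_G − I_D·R_S = 5.67 − 2.2·I_D.
Substituting gives 5.81·I_D² − 19.3·I_D + 14.4 = 0, with roots I_D = 1.13 or 2.19 mA.
The root I_D = 2.19 mA gives V_GS = 0.849 V ≤ V_t, so take I_D = 1.13 mA.
Then V_GS = 3.17 V and V_DS = V_DD − I_D(R_D+R_S) = 14 − 1.13×3.02 = 10.6 V.
Saturation requires V_DS ≥ V_GS − V_t = 0.972 V; 10.6 ≥ 0.972 ✓.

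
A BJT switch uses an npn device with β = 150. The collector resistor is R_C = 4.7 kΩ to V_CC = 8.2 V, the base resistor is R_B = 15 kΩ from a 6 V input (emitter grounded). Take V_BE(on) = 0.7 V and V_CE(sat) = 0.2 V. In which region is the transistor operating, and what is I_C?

Assume active: I_B = (6 − 0.7)/15 = 0.353 mA, giving I_C = β·I_B = 53 mA.
But then V_CE = 8.2 − 53×4.7 = -241 V < V_CE(sat) = 0.2 V — impossible in the active region.
So the transistor is saturated. With V_CE = 0.2 V, I_C = (V_CC − 0.2)/R_C = 8/4.7 = 1.7 mA.
Check: β·I_B = 53 mA > I_C = 1.7 mA, confirming saturation.

saturation; I_C ≈ 1.7 mA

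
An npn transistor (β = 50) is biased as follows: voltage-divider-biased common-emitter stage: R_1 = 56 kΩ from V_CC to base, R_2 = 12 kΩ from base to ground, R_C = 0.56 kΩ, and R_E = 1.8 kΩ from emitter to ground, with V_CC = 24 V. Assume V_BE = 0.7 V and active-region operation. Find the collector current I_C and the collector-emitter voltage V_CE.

I_C ≈ 1.7 mA, V_CE ≈ 20 V

Thevenize the base divider: V_Th = V_CC·R_2/(R_1+R_2) = 24×12/68 = 4.24 V, R_Th = R_1‖R_2 = 9.88 kΩ.
Base-emitter loop: V_Th = I_B·R_Th + V_BE + (β+1)I_B·R_E, so I_B = (4.24 − 0.7) / (9.88 + 51×1.8) = 0.0348 mA.
I_C = β·I_B = 50×0.0348 = 1.74 mA, and I_E = (β+1)I_B = 1.77 mA.
V_CE = V_CC − I_C·R_C − I_E·R_E = 24 − 1.74×0.56 − 1.77×1.8 = 19.8 V.
V_CE = 19.8 V > 0.2 V confirms active-region operation.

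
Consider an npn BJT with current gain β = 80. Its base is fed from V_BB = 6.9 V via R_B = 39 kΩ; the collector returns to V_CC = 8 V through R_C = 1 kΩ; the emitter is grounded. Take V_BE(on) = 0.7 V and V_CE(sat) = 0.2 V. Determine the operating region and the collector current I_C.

saturation; I_C ≈ 7.8 mA

Assume active: I_B = (6.9 − 0.7)/39 = 0.159 mA, giving I_C = β·I_B = 12.7 mA.
But then V_CE = 8 − 12.7×1 = -4.72 V < V_CE(sat) = 0.2 V — impossible in the active region.
So the transistor is saturated. With V_CE = 0.2 V, I_C = (V_CC − 0.2)/R_C = 7.8/1 = 7.8 mA.
Check: β·I_B = 12.7 mA > I_C = 7.8 mA, confirming saturation.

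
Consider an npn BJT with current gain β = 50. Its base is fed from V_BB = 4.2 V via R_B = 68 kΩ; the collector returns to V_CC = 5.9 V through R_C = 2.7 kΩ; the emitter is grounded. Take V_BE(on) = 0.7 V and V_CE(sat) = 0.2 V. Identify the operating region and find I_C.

saturation; I_C ≈ 2.1 mA

Assume active: I_B = (4.2 − 0.7)/68 = 0.0515 mA, giving I_C = β·I_B = 2.57 mA.
But then V_CE = 5.9 − 2.57×2.7 = -1.05 V < V_CE(sat) = 0.2 V — impossible in the active region.
So the transistor is saturated. With V_CE = 0.2 V, I_C = (V_CC − 0.2)/R_C = 5.7/2.7 = 2.11 mA.
Check: β·I_B = 2.57 mA > I_C = 2.11 mA, confirming saturation.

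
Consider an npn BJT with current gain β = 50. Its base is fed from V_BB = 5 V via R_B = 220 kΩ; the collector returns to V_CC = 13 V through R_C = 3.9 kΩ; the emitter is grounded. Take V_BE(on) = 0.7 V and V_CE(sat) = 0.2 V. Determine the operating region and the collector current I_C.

active; I_C ≈ 0.98 mA

Assume active. Base-emitter loop: I_B = (V_BB − V_BE)/R_B = (5 − 0.7)/220 = 0.0195 mA.
I_C = β·I_B = 50×0.0195 = 0.977 mA.
V_CE = V_CC − I_C·R_C = 13 − 0.977×3.9 = 9.19 V > V_CE(sat), so the active-region assumption holds.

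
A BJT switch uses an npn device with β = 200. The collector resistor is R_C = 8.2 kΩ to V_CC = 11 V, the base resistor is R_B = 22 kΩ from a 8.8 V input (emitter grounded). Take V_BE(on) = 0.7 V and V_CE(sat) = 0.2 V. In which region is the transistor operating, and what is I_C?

saturation; I_C ≈ 1.3 mA

Assume active: I_B = (8.8 − 0.7)/22 = 0.368 mA, giving I_C = β·I_B = 73.6 mA.
But then V_CE = 11 − 73.6×8.2 = -593 V < V_CE(sat) = 0.2 V — impossible in the active region.
So the transistor is saturated. With V_CE = 0.2 V, I_C = (V_CC − 0.2)/R_C = 10.8/8.2 = 1.32 mA.
Check: β·I_B = 73.6 mA > I_C = 1.32 mA, confirming saturation.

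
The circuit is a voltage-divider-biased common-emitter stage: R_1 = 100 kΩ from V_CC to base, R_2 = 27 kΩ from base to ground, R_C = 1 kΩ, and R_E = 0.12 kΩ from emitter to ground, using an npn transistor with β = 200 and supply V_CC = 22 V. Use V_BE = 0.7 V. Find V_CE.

V_CE ≈ 2.4 V

Thevenize the base divider: V_Th = V_CC·R_2/(R_1+R_2) = 22×27/127 = 4.68 V, R_Th = R_1‖R_2 = 21.3 kΩ.
Base-emitter loop: V_Th = I_B·R_Th + V_BE + (β+1)I_B·R_E, so I_B = (4.68 − 0.7) / (21.3 + 201×0.12) = 0.0876 mA.
I_C = β·I_B = 200×0.0876 = 17.5 mA, and I_E = (β+1)I_B = 17.6 mA.
V_CE = V_CC − I_C·R_C − I_E·R_E = 22 − 17.5×1 − 17.6×0.12 = 2.36 V.
V_CE = 2.36 V > 0.2 V confirms active-region operation.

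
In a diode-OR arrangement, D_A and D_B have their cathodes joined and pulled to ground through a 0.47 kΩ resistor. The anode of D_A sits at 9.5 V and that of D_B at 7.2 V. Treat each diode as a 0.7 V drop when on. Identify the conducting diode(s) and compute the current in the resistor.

Assume both conduct. Then node N would need to be at both 9.5−0.7 = 8.8 V and 7.2−0.7 = 6.5 V, which is impossible.
Assume only D_A conducts: V_N = 9.5 − 0.7 = 8.8 V, so I_R = 8.8/0.47 = 18.7 mA.
Check D_B: its anode-to-cathode voltage is 7.2 − 8.8 = -1.6 V < 0.7 V, so it is off. The assumption is consistent.

Only D_A conducts; I_R ≈ 19 mA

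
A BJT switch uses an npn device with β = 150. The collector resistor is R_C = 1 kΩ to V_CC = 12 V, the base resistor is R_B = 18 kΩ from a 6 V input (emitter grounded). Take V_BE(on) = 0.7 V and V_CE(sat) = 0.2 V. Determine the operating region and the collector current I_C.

Assume active: I_B = (6 − 0.7)/18 = 0.294 mA, giving I_C = β·I_B = 44.2 mA.
But then V_CE = 12 − 44.2×1 = -32.2 V < V_CE(sat) = 0.2 V — impossible in the active region.
So the transistor is saturated. With V_CE = 0.2 V, I_C = (V_CC − 0.2)/R_C = 11.8/1 = 11.8 mA.
Check: β·I_B = 44.2 mA > I_C = 11.8 mA, confirming saturation.

saturation; I_C ≈ 12 mA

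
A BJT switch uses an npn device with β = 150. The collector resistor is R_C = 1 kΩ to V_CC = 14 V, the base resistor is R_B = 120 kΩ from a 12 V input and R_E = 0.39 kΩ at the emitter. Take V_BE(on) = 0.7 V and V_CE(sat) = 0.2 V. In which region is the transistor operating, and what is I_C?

active; I_C ≈ 9.5 mA

Assume active. Base-emitter loop: I_B = (V_BB − V_BE)/(R_B + (β+1)R_E) = (12 − 0.7)/(120 + 151×0.39) = 0.0632 mA.
I_C = β·I_B = 150×0.0632 = 9.48 mA.
V_CE = V_CC − I_C·R_C − I_E·R_E = 14 − 9.48×1 − 9.54×0.39 = 0.805 V > V_CE(sat), so the active-region assumption holds.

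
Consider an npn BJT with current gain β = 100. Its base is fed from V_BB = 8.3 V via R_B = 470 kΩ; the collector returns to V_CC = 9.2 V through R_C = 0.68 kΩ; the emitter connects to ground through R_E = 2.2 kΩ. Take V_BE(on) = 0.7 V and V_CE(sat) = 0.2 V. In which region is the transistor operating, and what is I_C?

active; I_C ≈ 1.1 mA

Assume active. Base-emitter loop: I_B = (V_BB − V_BE)/(R_B + (β+1)R_E) = (8.3 − 0.7)/(470 + 101×2.2) = 0.011 mA.
I_C = β·I_B = 100×0.011 = 1.1 mA.
V_CE = V_CC − I_C·R_C − I_E·R_E = 9.2 − 1.1×0.68 − 1.11×2.2 = 6.01 V > V_CE(sat), so the active-region assumption holds.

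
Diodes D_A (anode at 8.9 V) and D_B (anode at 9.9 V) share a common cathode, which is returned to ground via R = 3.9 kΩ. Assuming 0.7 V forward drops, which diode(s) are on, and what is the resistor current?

Assume both conduct. Then node N would need to be at both 8.9−0.7 = 8.2 V and 9.9−0.7 = 9.2 V, which is impossible.
Assume only D_B conducts: V_N = 9.9 − 0.7 = 9.2 V, so I_R = 9.2/3.9 = 2.36 mA.
Check D_A: its anode-to-cathode voltage is 8.9 − 9.2 = -0.3 V < 0.7 V, so it is off. The assumption is consistent.

Only D_B conducts; I_R ≈ 2.4 mA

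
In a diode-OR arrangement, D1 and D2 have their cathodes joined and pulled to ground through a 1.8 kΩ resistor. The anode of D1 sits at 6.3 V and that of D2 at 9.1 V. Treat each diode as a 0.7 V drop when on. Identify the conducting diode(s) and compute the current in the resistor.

Only D2 conducts; I_R ≈ 4.7 mA

Assume both conduct. Then node N would need to be at both 6.3−0.7 = 5.6 V and 9.1−0.7 = 8.4 V, which is impossible.
Assume only D2 conducts: V_N = 9.1 − 0.7 = 8.4 V, so I_R = 8.4/1.8 = 4.67 mA.
Check D1: its anode-to-cathode voltage is 6.3 − 8.4 = -2.1 V < 0.7 V, so it is off. The assumption is consistent.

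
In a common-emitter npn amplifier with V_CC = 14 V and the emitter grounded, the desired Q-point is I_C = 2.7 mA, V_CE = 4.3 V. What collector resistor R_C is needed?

Collector loop: V_CC = I_C·R_C + V_CE.
R_C = (V_CC − V_CE)/I_C = (14 − 4.3)/2.7 = 3.59 kΩ.

R_C ≈ 3.6 kΩ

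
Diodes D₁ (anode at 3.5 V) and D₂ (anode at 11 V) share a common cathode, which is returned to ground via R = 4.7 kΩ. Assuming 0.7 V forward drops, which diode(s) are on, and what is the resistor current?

Assume both conduct. Then node N would need to be at both 3.5−0.7 = 2.8 V and 11−0.7 = 10.3 V, which is impossible.
Assume only D₂ conducts: V_N = 11 − 0.7 = 10.3 V, so I_R = 10.3/4.7 = 2.19 mA.
Check D₁: its anode-to-cathode voltage is 3.5 − 10.3 = -6.8 V < 0.7 V, so it is off. The assumption is consistent.

Only D₂ conducts; I_R ≈ 2.2 mA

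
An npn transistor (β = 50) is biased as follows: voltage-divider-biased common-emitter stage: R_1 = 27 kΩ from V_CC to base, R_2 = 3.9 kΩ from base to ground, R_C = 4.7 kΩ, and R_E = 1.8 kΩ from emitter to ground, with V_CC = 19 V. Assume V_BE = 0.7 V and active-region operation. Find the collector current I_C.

Thevenize the base divider: V_Th = V_CC·R_2/(R_1+R_2) = 19×3.9/30.9 = 2.4 V, R_Th = R_1‖R_2 = 3.41 kΩ.
Base-emitter loop: V_Th = I_B·R_Th + V_BE + (β+1)I_B·R_E, so I_B = (2.4 − 0.7) / (3.41 + 51×1.8) = 0.0178 mA.
I_C = β·I_B = 50×0.0178 = 0.892 mA, and I_E = (β+1)I_B = 0.91 mA.
V_CE = V_CC − I_C·R_C − I_E·R_E = 19 − 0.892×4.7 − 0.91×1.8 = 13.2 V.
V_CE = 13.2 V > 0.2 V confirms active-region operation.

I_C ≈ 0.89 mA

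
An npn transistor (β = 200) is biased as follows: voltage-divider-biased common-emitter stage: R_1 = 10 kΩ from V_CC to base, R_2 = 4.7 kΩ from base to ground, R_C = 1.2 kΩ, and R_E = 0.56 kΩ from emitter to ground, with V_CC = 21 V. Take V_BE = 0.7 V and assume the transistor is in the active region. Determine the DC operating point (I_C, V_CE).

I_C ≈ 10 mA, V_CE ≈ 2.7 V

Thevenize the base divider: V_Th = V_CC·R_2/(R_1+R_2) = 21×4.7/14.7 = 6.71 V, R_Th = R_1‖R_2 = 3.2 kΩ.
Base-emitter loop: V_Th = I_B·R_Th + V_BE + (β+1)I_B·R_E, so I_B = (6.71 − 0.7) / (3.2 + 201×0.56) = 0.052 mA.
I_C = β·I_B = 200×0.052 = 10.4 mA, and I_E = (β+1)I_B = 10.4 mA.
V_CE = V_CC − I_C·R_C − I_E·R_E = 21 − 10.4×1.2 − 10.4×0.56 = 2.68 V.
V_CE = 2.68 V > 0.2 V confirms active-region operation.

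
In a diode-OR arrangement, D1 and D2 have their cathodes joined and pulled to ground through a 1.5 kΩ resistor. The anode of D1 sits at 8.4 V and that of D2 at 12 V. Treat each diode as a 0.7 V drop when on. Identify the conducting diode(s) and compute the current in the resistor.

Assume both conduct. Then node N would need to be at both 8.4−0.7 = 7.7 V and 12−0.7 = 11.3 V, which is impossible.
Assume only D2 conducts: V_N = 12 − 0.7 = 11.3 V, so I_R = 11.3/1.5 = 7.53 mA.
Check D1: its anode-to-cathode voltage is 8.4 − 11.3 = -2.9 V < 0.7 V, so it is off. The assumption is consistent.

Only D2 conducts; I_R ≈ 7.5 mA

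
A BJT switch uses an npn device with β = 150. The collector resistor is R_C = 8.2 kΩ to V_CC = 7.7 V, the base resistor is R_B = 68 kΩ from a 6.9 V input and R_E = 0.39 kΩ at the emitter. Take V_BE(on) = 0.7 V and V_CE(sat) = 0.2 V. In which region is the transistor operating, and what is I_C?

saturation; I_C ≈ 0.87 mA

Assume active: I_B = (6.9 − 0.7)/(68 + 151×0.39) = 0.0489 mA, I_C = β·I_B = 7.33 mA.
Then V_CE = 7.7 − 7.33×8.2 − 7.38×0.39 = -55.3 V < 0.2 V — the active assumption fails.
Re-solve with V_CE = 0.2 V. KCL at the emitter: V_E/R_E = (V_BB−0.7−V_E)/R_B + (V_CC−0.2−V_E)/R_C, giving V_E = 0.372 V.
I_C = (V_CC − 0.2 − V_E)/R_C = (7.5 − 0.372)/8.2 = 0.869 mA.
Check: I_B = (6.2 − 0.372)/68 = 0.0857 mA, and β·I_B = 12.9 mA > I_C, confirming saturation.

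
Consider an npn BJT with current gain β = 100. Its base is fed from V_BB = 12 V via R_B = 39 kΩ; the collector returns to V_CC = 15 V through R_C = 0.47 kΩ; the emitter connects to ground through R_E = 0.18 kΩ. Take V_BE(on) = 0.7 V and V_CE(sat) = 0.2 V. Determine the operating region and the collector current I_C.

active; I_C ≈ 20 mA

Assume active. Base-emitter loop: I_B = (V_BB − V_BE)/(R_B + (β+1)R_E) = (12 − 0.7)/(39 + 101×0.18) = 0.198 mA.
I_C = β·I_B = 100×0.198 = 19.8 mA.
V_CE = V_CC − I_C·R_C − I_E·R_E = 15 − 19.8×0.47 − 20×0.18 = 2.12 V > V_CE(sat), so the active-region assumption holds.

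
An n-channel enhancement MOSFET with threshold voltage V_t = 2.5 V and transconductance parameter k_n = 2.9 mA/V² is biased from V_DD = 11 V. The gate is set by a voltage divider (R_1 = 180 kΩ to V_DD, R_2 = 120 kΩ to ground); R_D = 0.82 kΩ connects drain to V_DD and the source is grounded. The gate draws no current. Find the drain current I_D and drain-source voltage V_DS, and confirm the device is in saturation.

V_G = V_DD·R_2/(R_1+R_2) = 11×120/300 = 4.4 V. With the source grounded, V_GS = V_G = 4.4 V.
Assume saturation: I_D = (k_n/2)(V_GS − V_t)² = (2.9/2)×(4.4 − 2.5)² = 1.45×1.9² = 5.23 mA.
V_DS = V_DD − I_D·R_D = 11 − 5.23×0.82 = 6.71 V.
Saturation requires V_DS ≥ V_GS − V_t = 1.9 V; 6.71 ≥ 1.9 ✓.

I_D ≈ 5.2 mA, V_DS ≈ 6.7 V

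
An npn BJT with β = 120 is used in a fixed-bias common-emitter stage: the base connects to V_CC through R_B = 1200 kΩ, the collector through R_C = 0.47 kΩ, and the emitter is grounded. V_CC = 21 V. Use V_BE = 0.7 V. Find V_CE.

V_CE ≈ 20 V

Base loop: V_CC = I_B·R_B + V_BE, so I_B = (21 − 0.7)/1200 kΩ = 0.0169 mA.
In the active region I_C = β·I_B = 120 × 0.0169 = 2.03 mA.
Collector loop: V_CE = V_CC − I_C·R_C = 21 − 2.03×0.47 = 20 V.
Since V_CE = 20 V > V_CE(sat) ≈ 0.2 V, the transistor is in the active region as assumed.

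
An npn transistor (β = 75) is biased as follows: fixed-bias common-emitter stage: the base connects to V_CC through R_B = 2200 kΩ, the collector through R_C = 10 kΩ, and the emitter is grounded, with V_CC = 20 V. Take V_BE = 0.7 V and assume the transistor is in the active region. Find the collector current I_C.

I_C ≈ 0.66 mA

Base loop: V_CC = I_B·R_B + V_BE, so I_B = (20 − 0.7)/2200 kΩ = 0.00877 mA.
In the active region I_C = β·I_B = 75 × 0.00877 = 0.658 mA.
Collector loop: V_CE = V_CC − I_C·R_C = 20 − 0.658×10 = 13.4 V.
Since V_CE = 13.4 V > V_CE(sat) ≈ 0.2 V, the transistor is in the active region as assumed.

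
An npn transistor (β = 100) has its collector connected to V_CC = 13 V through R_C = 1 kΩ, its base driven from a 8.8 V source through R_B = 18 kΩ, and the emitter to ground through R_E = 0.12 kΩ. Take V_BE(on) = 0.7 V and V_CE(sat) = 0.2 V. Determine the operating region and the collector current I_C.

saturation; I_C ≈ 11 mA

Assume active: I_B = (8.8 − 0.7)/(18 + 101×0.12) = 0.269 mA, I_C = β·I_B = 26.9 mA.
Then V_CE = 13 − 26.9×1 − 27.2×0.12 = -17.2 V < 0.2 V — the active assumption fails.
Re-solve with V_CE = 0.2 V. KCL at the emitter: V_E/R_E = (V_BB−0.7−V_E)/R_B + (V_CC−0.2−V_E)/R_C, giving V_E = 1.41 V.
I_C = (V_CC − 0.2 − V_E)/R_C = (12.8 − 1.41)/1 = 11.4 mA.
Check: I_B = (8.1 − 1.41)/18 = 0.372 mA, and β·I_B = 37.2 mA > I_C, confirming saturation.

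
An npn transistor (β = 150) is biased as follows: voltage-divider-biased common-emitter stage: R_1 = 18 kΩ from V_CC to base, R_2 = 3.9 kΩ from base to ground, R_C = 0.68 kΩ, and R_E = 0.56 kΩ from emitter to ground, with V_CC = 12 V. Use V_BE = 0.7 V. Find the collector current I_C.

Thevenize the base divider: V_Th = V_CC·R_2/(R_1+R_2) = 12×3.9/21.9 = 2.14 V, R_Th = R_1‖R_2 = 3.21 kΩ.
Base-emitter loop: V_Th = I_B·R_Th + V_BE + (β+1)I_B·R_E, so I_B = (2.14 − 0.7) / (3.21 + 151×0.56) = 0.0164 mA.
I_C = β·I_B = 150×0.0164 = 2.46 mA, and I_E = (β+1)I_B = 2.47 mA.
V_CE = V_CC − I_C·R_C − I_E·R_E = 12 − 2.46×0.68 − 2.47×0.56 = 8.95 V.
V_CE = 8.95 V > 0.2 V confirms active-region operation.

I_C ≈ 2.5 mA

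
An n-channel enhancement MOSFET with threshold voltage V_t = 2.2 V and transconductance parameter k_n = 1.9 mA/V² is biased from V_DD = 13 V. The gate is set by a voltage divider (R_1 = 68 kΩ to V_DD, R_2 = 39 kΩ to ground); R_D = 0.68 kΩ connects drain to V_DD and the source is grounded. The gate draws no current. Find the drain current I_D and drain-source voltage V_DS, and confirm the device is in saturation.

I_D ≈ 6.1 mA, V_DS ≈ 8.8 V

V_G = V_DD·R_2/(R_1+R_2) = 13×39/107 = 4.74 V. With the source grounded, V_GS = V_G = 4.74 V.
Assume saturation: I_D = (k_n/2)(V_GS − V_t)² = (1.9/2)×(4.74 − 2.2)² = 0.95×2.54² = 6.12 mA.
V_DS = V_DD − I_D·R_D = 13 − 6.12×0.68 = 8.84 V.
Saturation requires V_DS ≥ V_GS − V_t = 2.54 V; 8.84 ≥ 2.54 ✓.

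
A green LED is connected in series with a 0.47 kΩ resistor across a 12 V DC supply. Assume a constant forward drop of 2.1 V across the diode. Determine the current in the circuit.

KVL around the loop: 12 = V_D + I·R = 2.1 + I × 0.47 kΩ.
So I = (12 − 2.1) / 0.47 kΩ = 9.9 / 0.47 = 21.1 mA.

I ≈ 21 mA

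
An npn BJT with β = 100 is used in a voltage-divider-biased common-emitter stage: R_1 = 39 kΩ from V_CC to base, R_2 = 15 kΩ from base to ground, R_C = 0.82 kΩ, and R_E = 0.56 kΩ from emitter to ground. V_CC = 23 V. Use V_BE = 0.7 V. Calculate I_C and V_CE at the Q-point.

I_C ≈ 8.4 mA, V_CE ≈ 11 V

Thevenize the base divider: V_Th = V_CC·R_2/(R_1+R_2) = 23×15/54 = 6.39 V, R_Th = R_1‖R_2 = 10.8 kΩ.
Base-emitter loop: V_Th = I_B·R_Th + V_BE + (β+1)I_B·R_E, so I_B = (6.39 − 0.7) / (10.8 + 101×0.56) = 0.0844 mA.
I_C = β·I_B = 100×0.0844 = 8.44 mA, and I_E = (β+1)I_B = 8.53 mA.
V_CE = V_CC − I_C·R_C − I_E·R_E = 23 − 8.44×0.82 − 8.53×0.56 = 11.3 V.
V_CE = 11.3 V > 0.2 V confirms active-region operation.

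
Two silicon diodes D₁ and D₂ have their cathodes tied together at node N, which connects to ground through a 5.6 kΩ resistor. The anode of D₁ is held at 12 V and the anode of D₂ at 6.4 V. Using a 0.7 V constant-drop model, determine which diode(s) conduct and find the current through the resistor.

Assume both conduct. Then node N would need to be at both 12−0.7 = 11.3 V and 6.4−0.7 = 5.7 V, which is impossible.
Assume only D₁ conducts: V_N = 12 − 0.7 = 11.3 V, so I_R = 11.3/5.6 = 2.02 mA.
Check D₂: its anode-to-cathode voltage is 6.4 − 11.3 = -4.9 V < 0.7 V, so it is off. The assumption is consistent.

Only D₁ conducts; I_R ≈ 2 mA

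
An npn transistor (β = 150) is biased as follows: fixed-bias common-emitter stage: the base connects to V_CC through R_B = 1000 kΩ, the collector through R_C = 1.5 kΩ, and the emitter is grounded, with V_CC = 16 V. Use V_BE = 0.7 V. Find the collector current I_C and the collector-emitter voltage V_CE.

Base loop: V_CC = I_B·R_B + V_BE, so I_B = (16 − 0.7)/1000 kΩ = 0.0153 mA.
In the active region I_C = β·I_B = 150 × 0.0153 = 2.3 mA.
Collector loop: V_CE = V_CC − I_C·R_C = 16 − 2.3×1.5 = 12.6 V.
Since V_CE = 12.6 V > V_CE(sat) ≈ 0.2 V, the transistor is in the active region as assumed.

I_C ≈ 2.3 mA, V_CE ≈ 13 V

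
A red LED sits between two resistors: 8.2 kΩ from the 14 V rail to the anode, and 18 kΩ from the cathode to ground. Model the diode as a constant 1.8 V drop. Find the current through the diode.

I ≈ 0.47 mA

The two resistors are in series with the diode, so KVL gives 14 = I·8.2 + 1.8 + I·18.
I = (14 − 1.8) / (8.2 + 18) kΩ = 12.2 / 26.2 = 0.466 mA.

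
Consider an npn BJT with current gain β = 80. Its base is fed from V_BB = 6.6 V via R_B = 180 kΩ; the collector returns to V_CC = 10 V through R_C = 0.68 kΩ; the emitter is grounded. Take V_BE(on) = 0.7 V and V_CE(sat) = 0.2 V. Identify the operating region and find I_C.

active; I_C ≈ 2.6 mA

Assume active. Base-emitter loop: I_B = (V_BB − V_BE)/R_B = (6.6 − 0.7)/180 = 0.0328 mA.
I_C = β·I_B = 80×0.0328 = 2.62 mA.
V_CE = V_CC − I_C·R_C = 10 − 2.62×0.68 = 8.22 V > V_CE(sat), so the active-region assumption holds.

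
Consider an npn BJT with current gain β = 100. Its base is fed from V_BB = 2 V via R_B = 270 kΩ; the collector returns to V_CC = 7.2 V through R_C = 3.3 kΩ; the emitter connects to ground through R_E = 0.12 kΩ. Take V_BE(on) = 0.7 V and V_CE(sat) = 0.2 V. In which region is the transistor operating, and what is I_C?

active; I_C ≈ 0.46 mA

Assume active. Base-emitter loop: I_B = (V_BB − V_BE)/(R_B + (β+1)R_E) = (2 − 0.7)/(270 + 101×0.12) = 0.00461 mA.
I_C = β·I_B = 100×0.00461 = 0.461 mA.
V_CE = V_CC − I_C·R_C − I_E·R_E = 7.2 − 0.461×3.3 − 0.465×0.12 = 5.62 V > V_CE(sat), so the active-region assumption holds.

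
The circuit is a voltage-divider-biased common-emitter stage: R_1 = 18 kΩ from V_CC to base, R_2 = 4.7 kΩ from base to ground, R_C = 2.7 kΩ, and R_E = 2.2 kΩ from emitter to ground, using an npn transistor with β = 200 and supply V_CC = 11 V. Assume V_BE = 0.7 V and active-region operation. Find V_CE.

V_CE ≈ 7.5 V

Thevenize the base divider: V_Th = V_CC·R_2/(R_1+R_2) = 11×4.7/22.7 = 2.28 V, R_Th = R_1‖R_2 = 3.73 kΩ.
Base-emitter loop: V_Th = I_B·R_Th + V_BE + (β+1)I_B·R_E, so I_B = (2.28 − 0.7) / (3.73 + 201×2.2) = 0.00354 mA.
I_C = β·I_B = 200×0.00354 = 0.708 mA, and I_E = (β+1)I_B = 0.711 mA.
V_CE = V_CC − I_C·R_C − I_E·R_E = 11 − 0.708×2.7 − 0.711×2.2 = 7.53 V.
V_CE = 7.53 V > 0.2 V confirms active-region operation.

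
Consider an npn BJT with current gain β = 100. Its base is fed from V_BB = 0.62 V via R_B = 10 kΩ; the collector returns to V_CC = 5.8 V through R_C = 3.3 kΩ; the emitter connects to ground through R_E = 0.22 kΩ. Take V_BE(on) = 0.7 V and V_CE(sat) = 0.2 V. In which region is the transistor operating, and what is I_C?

V_BB = 0.62 V ≤ V_BE(on) = 0.7 V, so the base-emitter junction is not forward biased.
The transistor is in cutoff: I_B = I_C = 0.

cutoff; I_C ≈ 0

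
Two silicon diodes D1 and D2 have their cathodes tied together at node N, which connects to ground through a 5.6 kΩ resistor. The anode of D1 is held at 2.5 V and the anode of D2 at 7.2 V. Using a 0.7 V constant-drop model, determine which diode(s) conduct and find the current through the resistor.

Only D2 conducts; I_R ≈ 1.2 mA

Assume both conduct. Then node N would need to be at both 2.5−0.7 = 1.8 V and 7.2−0.7 = 6.5 V, which is impossible.
Assume only D2 conducts: V_N = 7.2 − 0.7 = 6.5 V, so I_R = 6.5/5.6 = 1.16 mA.
Check D1: its anode-to-cathode voltage is 2.5 − 6.5 = -4 V < 0.7 V, so it is off. The assumption is consistent.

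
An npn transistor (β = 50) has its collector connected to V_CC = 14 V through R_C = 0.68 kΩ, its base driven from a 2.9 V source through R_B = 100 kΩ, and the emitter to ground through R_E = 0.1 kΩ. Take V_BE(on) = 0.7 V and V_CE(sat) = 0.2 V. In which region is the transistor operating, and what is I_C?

active; I_C ≈ 1 mA

Assume active. Base-emitter loop: I_B = (V_BB − V_BE)/(R_B + (β+1)R_E) = (2.9 − 0.7)/(100 + 51×0.1) = 0.0209 mA.
I_C = β·I_B = 50×0.0209 = 1.05 mA.
V_CE = V_CC − I_C·R_C − I_E·R_E = 14 − 1.05×0.68 − 1.07×0.1 = 13.2 V > V_CE(sat), so the active-region assumption holds.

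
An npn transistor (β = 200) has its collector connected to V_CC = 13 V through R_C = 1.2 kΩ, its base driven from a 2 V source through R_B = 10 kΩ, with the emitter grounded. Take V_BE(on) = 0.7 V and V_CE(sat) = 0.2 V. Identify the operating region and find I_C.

saturation; I_C ≈ 11 mA

Assume active: I_B = (2 − 0.7)/10 = 0.13 mA, giving I_C = β·I_B = 26 mA.
But then V_CE = 13 − 26×1.2 = -18.2 V < V_CE(sat) = 0.2 V — impossible in the active region.
So the transistor is saturated. With V_CE = 0.2 V, I_C = (V_CC − 0.2)/R_C = 12.8/1.2 = 10.7 mA.
Check: β·I_B = 26 mA > I_C = 10.7 mA, confirming saturation.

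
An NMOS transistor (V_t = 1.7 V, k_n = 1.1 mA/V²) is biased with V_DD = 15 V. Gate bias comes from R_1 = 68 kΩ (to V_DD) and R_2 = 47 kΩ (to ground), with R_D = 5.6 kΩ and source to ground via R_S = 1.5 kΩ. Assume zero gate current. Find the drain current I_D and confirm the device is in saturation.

V_G = V_DD·R_2/(R_1+R_2) = 15×47/115 = 6.13 V.
Assume saturation: I_D = (k_n/2)(V_GS − V_t)² with V_GS = V_G − I_D·R_S = 6.13 − 1.5·I_D.
Substituting gives 1.24·I_D² − 8.31·I_D + 10.8 = 0, with roots I_D = 1.76 or 4.95 mA.
The root I_D = 4.95 mA gives V_GS = -1.3 V ≤ V_t, so take I_D = 1.76 mA.
Then V_GS = 3.49 V and V_DS = V_DD − I_D(R_D+R_S) = 15 − 1.76×7.1 = 2.5 V.
Saturation requires V_DS ≥ V_GS − V_t = 1.79 V; 2.5 ≥ 1.79 ✓.

I_D ≈ 1.8 mA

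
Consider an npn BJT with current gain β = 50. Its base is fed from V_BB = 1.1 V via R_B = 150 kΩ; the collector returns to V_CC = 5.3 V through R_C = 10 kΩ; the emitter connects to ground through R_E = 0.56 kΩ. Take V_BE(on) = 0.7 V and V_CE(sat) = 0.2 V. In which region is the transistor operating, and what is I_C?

Assume active. Base-emitter loop: I_B = (V_BB − V_BE)/(R_B + (β+1)R_E) = (1.1 − 0.7)/(150 + 51×0.56) = 0.00224 mA.
I_C = β·I_B = 50×0.00224 = 0.112 mA.
V_CE = V_CC − I_C·R_C − I_E·R_E = 5.3 − 0.112×10 − 0.114×0.56 = 4.12 V > V_CE(sat), so the active-region assumption holds.

active; I_C ≈ 0.11 mA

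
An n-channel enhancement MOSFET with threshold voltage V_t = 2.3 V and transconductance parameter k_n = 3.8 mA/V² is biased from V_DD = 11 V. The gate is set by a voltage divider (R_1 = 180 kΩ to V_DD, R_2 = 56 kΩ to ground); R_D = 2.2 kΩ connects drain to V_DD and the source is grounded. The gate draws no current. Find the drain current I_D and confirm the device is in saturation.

I_D ≈ 0.18 mA

V_G = V_DD·R_2/(R_1+R_2) = 11×56/236 = 2.61 V. With the source grounded, V_GS = V_G = 2.61 V.
Assume saturation: I_D = (k_n/2)(V_GS − V_t)² = (3.8/2)×(2.61 − 2.3)² = 1.9×0.31² = 0.183 mA.
V_DS = V_DD − I_D·R_D = 11 − 0.183×2.2 = 10.6 V.
Saturation requires V_DS ≥ V_GS − V_t = 0.31 V; 10.6 ≥ 0.31 ✓.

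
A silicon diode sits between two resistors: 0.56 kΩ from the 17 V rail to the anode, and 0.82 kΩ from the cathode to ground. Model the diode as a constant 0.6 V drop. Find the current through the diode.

I ≈ 12 mA

The two resistors are in series with the diode, so KVL gives 17 = I·0.56 + 0.6 + I·0.82.
I = (17 − 0.6) / (0.56 + 0.82) kΩ = 16.4 / 1.38 = 11.9 mA.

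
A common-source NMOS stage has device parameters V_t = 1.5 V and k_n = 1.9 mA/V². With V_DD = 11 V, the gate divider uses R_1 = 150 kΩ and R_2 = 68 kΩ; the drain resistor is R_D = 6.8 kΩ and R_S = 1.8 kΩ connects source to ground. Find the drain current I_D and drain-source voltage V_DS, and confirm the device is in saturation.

V_G = V_DD·R_2/(R_1+R_2) = 11×68/218 = 3.43 V.
Assume saturation: I_D = (k_n/2)(V_GS − V_t)² with V_GS = V_G − I_D·R_S = 3.43 − 1.8·I_D.
Substituting gives 3.08·I_D² − 7.6·I_D + 3.54 = 0, with roots I_D = 0.623 or 1.85 mA.
The root I_D = 1.85 mA gives V_GS = 0.105 V ≤ V_t, so take I_D = 0.623 mA.
Then V_GS = 2.31 V and V_DS = V_DD − I_D(R_D+R_S) = 11 − 0.623×8.6 = 5.64 V.
Saturation requires V_DS ≥ V_GS − V_t = 0.81 V; 5.64 ≥ 0.81 ✓.

I_D ≈ 0.62 mA, V_DS ≈ 5.6 V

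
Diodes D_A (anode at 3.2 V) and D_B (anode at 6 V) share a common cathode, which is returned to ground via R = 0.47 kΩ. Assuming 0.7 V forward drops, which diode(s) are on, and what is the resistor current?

Only D_B conducts; I_R ≈ 11 mA

Assume both conduct. Then node N would need to be at both 3.2−0.7 = 2.5 V and 6−0.7 = 5.3 V, which is impossible.
Assume only D_B conducts: V_N = 6 − 0.7 = 5.3 V, so I_R = 5.3/0.47 = 11.3 mA.
Check D_A: its anode-to-cathode voltage is 3.2 − 5.3 = -2.1 V < 0.7 V, so it is off. The assumption is consistent.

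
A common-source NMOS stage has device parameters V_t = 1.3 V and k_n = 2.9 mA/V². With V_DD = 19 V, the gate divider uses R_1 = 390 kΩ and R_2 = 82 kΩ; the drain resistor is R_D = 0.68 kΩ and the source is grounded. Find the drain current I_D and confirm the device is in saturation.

I_D ≈ 5.8 mA

V_G = V_DD·R_2/(R_1+R_2) = 19×82/472 = 3.3 V. With the source grounded, V_GS = V_G = 3.3 V.
Assume saturation: I_D = (k_n/2)(V_GS − V_t)² = (2.9/2)×(3.3 − 1.3)² = 1.45×2² = 5.8 mA.
V_DS = V_DD − I_D·R_D = 19 − 5.8×0.68 = 15.1 V.
Saturation requires V_DS ≥ V_GS − V_t = 2 V; 15.1 ≥ 2 ✓.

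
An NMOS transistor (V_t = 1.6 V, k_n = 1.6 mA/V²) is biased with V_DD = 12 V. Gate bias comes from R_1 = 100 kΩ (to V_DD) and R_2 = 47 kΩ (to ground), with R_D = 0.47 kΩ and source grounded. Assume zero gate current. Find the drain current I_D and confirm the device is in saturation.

V_G = V_DD·R_2/(R_1+R_2) = 12×47/147 = 3.84 V. With the source grounded, V_GS = V_G = 3.84 V.
Assume saturation: I_D = (k_n/2)(V_GS − V_t)² = (1.6/2)×(3.84 − 1.6)² = 0.8×2.24² = 4 mA.
V_DS = V_DD − I_D·R_D = 12 − 4×0.47 = 10.1 V.
Saturation requires V_DS ≥ V_GS − V_t = 2.24 V; 10.1 ≥ 2.24 ✓.

I_D ≈ 4 mA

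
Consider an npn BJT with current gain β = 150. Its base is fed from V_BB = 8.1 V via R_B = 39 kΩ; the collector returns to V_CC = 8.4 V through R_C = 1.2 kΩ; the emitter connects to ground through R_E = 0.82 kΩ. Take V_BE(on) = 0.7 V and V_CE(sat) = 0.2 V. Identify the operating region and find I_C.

saturation; I_C ≈ 4 mA

Assume active: I_B = (8.1 − 0.7)/(39 + 151×0.82) = 0.0454 mA, I_C = β·I_B = 6.82 mA.
Then V_CE = 8.4 − 6.82×1.2 − 6.86×0.82 = -5.41 V < 0.2 V — the active assumption fails.
Re-solve with V_CE = 0.2 V. KCL at the emitter: V_E/R_E = (V_BB−0.7−V_E)/R_B + (V_CC−0.2−V_E)/R_C, giving V_E = 3.38 V.
I_C = (V_CC − 0.2 − V_E)/R_C = (8.2 − 3.38)/1.2 = 4.02 mA.
Check: I_B = (7.4 − 3.38)/39 = 0.103 mA, and β·I_B = 15.5 mA > I_C, confirming saturation.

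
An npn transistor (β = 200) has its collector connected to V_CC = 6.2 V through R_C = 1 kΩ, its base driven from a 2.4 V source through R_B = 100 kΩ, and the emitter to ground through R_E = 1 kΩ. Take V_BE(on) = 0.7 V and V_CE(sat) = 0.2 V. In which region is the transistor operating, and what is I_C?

active; I_C ≈ 1.1 mA

Assume active. Base-emitter loop: I_B = (V_BB − V_BE)/(R_B + (β+1)R_E) = (2.4 − 0.7)/(100 + 201×1) = 0.00565 mA.
I_C = β·I_B = 200×0.00565 = 1.13 mA.
V_CE = V_CC − I_C·R_C − I_E·R_E = 6.2 − 1.13×1 − 1.14×1 = 3.94 V > V_CE(sat), so the active-region assumption holds.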